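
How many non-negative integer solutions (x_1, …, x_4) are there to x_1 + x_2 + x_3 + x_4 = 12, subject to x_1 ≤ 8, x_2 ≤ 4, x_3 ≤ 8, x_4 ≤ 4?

Without the upper bounds there are C(15,3) = 455 ways to split 12 among 4 variables.
Subtract solutions that violate a single cap (substitute x_i' = x_i − (cap_i+1)): x_1 ≥ 9 gives C(6,3) = 20; x_2 ≥ 5 gives C(10,3) = 120; x_3 ≥ 9 gives C(6,3) = 20; x_4 ≥ 5 gives C(10,3) = 120. Together 280.
Add back pairs where two caps are both exceeded: 0 + 0 + 0 + 0 + 10 + 0 = 10.
By inclusion–exclusion the count is 455 − 280 + 10 = 185.

185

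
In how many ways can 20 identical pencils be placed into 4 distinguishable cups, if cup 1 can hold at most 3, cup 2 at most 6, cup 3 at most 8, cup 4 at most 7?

34

Without the upper bounds there are C(23,3) = 1771 ways to split 20 among 4 cups.
Subtract solutions that violate a single cap (substitute x_i' = x_i − (cap_i+1)): x_1 ≥ 4 gives C(19,3) = 969; x_2 ≥ 7 gives C(16,3) = 560; x_3 ≥ 9 gives C(14,3) = 364; x_4 ≥ 8 gives C(15,3) = 455. Together 2348.
Add back pairs where two caps are both exceeded: 220 + 120 + 165 + 35 + 56 + 20 = 616.
Subtract triples: 1 + 4 + 0 + 0 = 5.
By inclusion–exclusion the count is 1771 − 2348 + 616 − 5 = 34.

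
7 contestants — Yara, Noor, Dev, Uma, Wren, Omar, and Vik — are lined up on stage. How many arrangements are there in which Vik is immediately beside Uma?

Place the 5 others and the Vik-Uma pair as 6 objects in a line; the pair has 2 internal arrangements.
So the count is 2·(6)! = 1440.

1440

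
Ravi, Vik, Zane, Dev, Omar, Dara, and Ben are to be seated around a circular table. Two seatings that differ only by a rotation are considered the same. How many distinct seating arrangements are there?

720

Fix one person's seat to break rotational symmetry; the remaining 6 people can be arranged in (6)! = 720 ways.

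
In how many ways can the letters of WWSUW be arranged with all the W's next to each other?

6

Treat the 3 copies of W as a single block. The multiset to arrange is then {WWW, S, U}, 3 items in all.
All 3 items are distinct, so there are (3)! = 6 arrangements.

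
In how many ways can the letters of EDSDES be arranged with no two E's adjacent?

There are 6!/(2!·2!·2!) = 90 arrangements of EDSDES in total.
If the two E's are adjacent, glue them into one block, leaving 5 items to arrange: (5)!/(2!·2!) = 30 ways.
Subtracting, 90 − 30 = 60 arrangements keep the E's apart.

60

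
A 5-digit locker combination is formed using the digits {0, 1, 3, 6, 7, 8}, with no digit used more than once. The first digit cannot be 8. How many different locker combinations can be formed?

The first digit has 6−1 = 5 choices (anything except 8).
The remaining 4 digits are filled from the other 5 symbols without repetition: 5 × 4 × 3 × 2 = 120.
Total: 5 × 120 = 600.

600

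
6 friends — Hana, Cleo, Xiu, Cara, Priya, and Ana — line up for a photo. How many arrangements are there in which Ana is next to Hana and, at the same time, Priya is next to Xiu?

Treat {Ana,Hana} as one block (2 orders) and {Priya,Xiu} as another (2 orders).
That leaves 4 units to arrange: 2 × 2 × 4! = 4 × 24 = 96.

96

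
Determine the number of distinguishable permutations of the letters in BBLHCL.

180

BBLHCL has 6 letters with B appearing twice and L appearing twice.
So there are 6! / (2!·2!) = 180 distinguishable arrangements.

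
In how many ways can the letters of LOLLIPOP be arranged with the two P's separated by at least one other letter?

Total arrangements of LOLLIPOP: 8!/(3!·2!·2!) = 1680.
Arrangements with the P's together: treat PP as one letter, giving (7)!/(3!·2!) = 420.
Subtracting, 1680 − 420 = 1260 arrangements keep the P's apart.

1260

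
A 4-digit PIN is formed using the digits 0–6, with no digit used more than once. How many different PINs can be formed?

840

This is a permutation of 4 out of 7: P(7,4) = 7!/3!.
7 × 6 × 5 × 4 = 840.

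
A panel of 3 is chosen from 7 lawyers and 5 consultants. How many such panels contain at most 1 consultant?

Split by how many consultants are chosen (0 through 1).
Sum: C(5,0)·C(7,3) + C(5,1)·C(7,2) = 35 + 105 = 140.

140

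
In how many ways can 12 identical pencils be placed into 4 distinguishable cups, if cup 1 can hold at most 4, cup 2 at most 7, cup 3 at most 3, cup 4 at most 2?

Ignoring the caps, the number of non-negative solutions to x_1+…+x_4 = 12 is C(15,3) = 455.
Subtract solutions that violate a single cap (substitute x_i' = x_i − (cap_i+1)): x_1 ≥ 5 gives C(10,3) = 120; x_2 ≥ 8 gives C(7,3) = 35; x_3 ≥ 4 gives C(11,3) = 165; x_4 ≥ 3 gives C(12,3) = 220. Together 540.
Add back pairs where two caps are both exceeded: 0 + 20 + 35 + 1 + 4 + 56 = 116.
Subtract triples: 0 + 0 + 1 + 0 = 1.
By inclusion–exclusion the count is 455 − 540 + 116 − 1 = 30.

30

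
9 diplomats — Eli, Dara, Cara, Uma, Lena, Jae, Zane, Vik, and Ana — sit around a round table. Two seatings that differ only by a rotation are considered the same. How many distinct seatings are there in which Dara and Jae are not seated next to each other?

30240

All circular seatings of 9 people number (8)! = 40320.
Seatings with Dara beside Jae: treat them as a block with 2 internal orders, giving 2 × (7)! = 10080.
Subtracting, 40320 − 10080 = 30240.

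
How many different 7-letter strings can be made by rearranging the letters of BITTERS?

2520

Letter multiplicities in BITTERS: B×1, E×1, I×1, R×1, S×1, T×2.
The number of distinct arrangements is 7!/(2!) = 5040/2 = 2520.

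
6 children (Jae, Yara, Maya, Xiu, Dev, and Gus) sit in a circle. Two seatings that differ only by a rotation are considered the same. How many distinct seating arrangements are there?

Around a circle, 6 distinct people have 6!/6 = (5)! = 120 rotationally distinct seatings.

120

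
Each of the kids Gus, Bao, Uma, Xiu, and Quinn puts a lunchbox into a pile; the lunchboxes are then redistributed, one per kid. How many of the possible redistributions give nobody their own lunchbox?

44

This is the derangement count D_5: permutations of 5 items with no fixed point.
By inclusion–exclusion this is Σ_{j=0}^{5} (−1)^j C(5,j)·(5−j)!.
Computing: 120 − 120 + 60 − 20 + 5 − 1 = 44.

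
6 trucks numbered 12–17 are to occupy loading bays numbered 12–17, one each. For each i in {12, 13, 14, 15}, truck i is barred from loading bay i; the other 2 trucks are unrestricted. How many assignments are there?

Let Aᵢ (for 12 ≤ i ≤ 15) be the placements that put truck i in its forbidden loading bay. Any j of these fix j positions, leaving (6−j)! ways to fill the rest, and there are C(4,j) ways to pick which j.
By inclusion–exclusion, the number of valid placements is Σ_{j=0}^{4} (−1)^j C(4,j)·(6−j)!.
Computing: 720 − 480 + 144 − 24 + 2 = 362.

362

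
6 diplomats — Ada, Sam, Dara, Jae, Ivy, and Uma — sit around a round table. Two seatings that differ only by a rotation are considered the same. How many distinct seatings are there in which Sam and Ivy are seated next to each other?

48

Treat {Sam, Ivy} as one unit (2 internal orders) and seat the resulting 5 units around the table: (4)! circular arrangements.
So 2 × (4)! = 2 × 24 = 48.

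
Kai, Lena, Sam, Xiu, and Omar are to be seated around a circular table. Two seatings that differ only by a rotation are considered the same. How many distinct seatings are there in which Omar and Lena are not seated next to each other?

12

Without the restriction there are (4)! = 24 seatings.
Seatings with Omar beside Lena: treat them as a block with 2 internal orders, giving 2 × (3)! = 12.
Subtracting, 24 − 12 = 12.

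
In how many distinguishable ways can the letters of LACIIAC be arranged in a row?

Letter multiplicities in LACIIAC: A×2, C×2, I×2, L×1.
Dividing 7! = 5040 by 2!·2!·2! = 8 for the repeated letters gives 630.

630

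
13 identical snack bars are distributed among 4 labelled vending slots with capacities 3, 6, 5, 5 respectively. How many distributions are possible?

Without the upper bounds there are C(16,3) = 560 ways to split 13 among 4 vending slots.
Subtract solutions that violate a single cap (substitute x_i' = x_i − (cap_i+1)): x_1 ≥ 4 gives C(12,3) = 220; x_2 ≥ 7 gives C(9,3) = 84; x_3 ≥ 6 gives C(10,3) = 120; x_4 ≥ 6 gives C(10,3) = 120. Together 544.
Add back pairs where two caps are both exceeded: 10 + 20 + 20 + 1 + 1 + 4 = 56.
By inclusion–exclusion the count is 560 − 544 + 56 = 72.

72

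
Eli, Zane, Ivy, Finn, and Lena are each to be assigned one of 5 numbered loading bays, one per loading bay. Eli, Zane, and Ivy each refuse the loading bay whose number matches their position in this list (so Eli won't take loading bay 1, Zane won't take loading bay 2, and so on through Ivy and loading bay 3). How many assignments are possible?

64

Let Aᵢ (for i ∈ {1, 2, 3}) be the placements that put person i in their forbidden loading bay. Any j of these fix j positions, leaving (5−j)! ways to fill the rest, and there are C(3,j) ways to pick which j.
By inclusion–exclusion, the number of valid placements is Σ_{j=0}^{3} (−1)^j C(3,j)·(5−j)!.
Computing: 120 − 72 + 18 − 2 = 64.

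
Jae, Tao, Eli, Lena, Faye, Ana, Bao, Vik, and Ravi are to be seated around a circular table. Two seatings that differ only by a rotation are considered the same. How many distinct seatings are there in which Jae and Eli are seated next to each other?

10080

Treat {Jae, Eli} as one unit (2 internal orders) and seat the resulting 8 units around the table: (7)! circular arrangements.
So 2 × (7)! = 2 × 5040 = 10080.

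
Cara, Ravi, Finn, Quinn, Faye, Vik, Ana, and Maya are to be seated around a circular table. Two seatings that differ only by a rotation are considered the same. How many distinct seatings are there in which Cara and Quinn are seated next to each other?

Treat {Cara, Quinn} as one unit (2 internal orders) and seat the resulting 7 units around the table: (6)! circular arrangements.
So 2 × (6)! = 2 × 720 = 1440.

1440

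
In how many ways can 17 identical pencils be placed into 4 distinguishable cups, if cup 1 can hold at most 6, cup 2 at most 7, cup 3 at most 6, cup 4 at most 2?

31

Ignoring the caps, the number of non-negative solutions to x_1+…+x_4 = 17 is C(20,3) = 1140.
Subtract solutions that violate a single cap (substitute x_i' = x_i − (cap_i+1)): x_1 ≥ 7 gives C(13,3) = 286; x_2 ≥ 8 gives C(12,3) = 220; x_3 ≥ 7 gives C(13,3) = 286; x_4 ≥ 3 gives C(17,3) = 680. Together 1472.
Add back pairs where two caps are both exceeded: 10 + 20 + 120 + 10 + 84 + 120 = 364.
Subtract triples: 0 + 0 + 1 + 0 = 1.
By inclusion–exclusion the count is 1140 − 1472 + 364 − 1 = 31.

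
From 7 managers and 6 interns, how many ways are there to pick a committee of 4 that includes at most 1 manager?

155

Split by how many managers are chosen (0 through 1).
Sum: C(7,0)·C(6,4) + C(7,1)·C(6,3) = 15 + 140 = 155.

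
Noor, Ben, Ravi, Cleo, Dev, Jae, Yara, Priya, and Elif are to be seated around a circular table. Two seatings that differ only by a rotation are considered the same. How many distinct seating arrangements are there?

40320

Fix one person's seat to break rotational symmetry; the remaining 8 people can be arranged in (8)! = 40320 ways.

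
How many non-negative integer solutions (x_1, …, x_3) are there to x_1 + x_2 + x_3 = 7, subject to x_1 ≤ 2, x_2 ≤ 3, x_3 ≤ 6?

11

Ignoring the caps, the number of non-negative solutions to x_1+…+x_3 = 7 is C(9,2) = 36.
Subtract solutions that violate a single cap (substitute x_i' = x_i − (cap_i+1)): x_1 ≥ 3 gives C(6,2) = 15; x_2 ≥ 4 gives C(5,2) = 10; x_3 ≥ 7 gives C(2,2) = 1. Together 26.
Add back pairs where two caps are both exceeded: 1 + 0 + 0 = 1.
By inclusion–exclusion the count is 36 − 26 + 1 = 11.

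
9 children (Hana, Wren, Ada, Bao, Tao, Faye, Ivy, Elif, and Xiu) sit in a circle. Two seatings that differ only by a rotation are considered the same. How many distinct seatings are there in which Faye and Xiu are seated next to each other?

10080

Glue Faye and Xiu into a block (2 internal orders). Seating 8 units around a circle gives (7)! arrangements.
So 2 × (7)! = 2 × 5040 = 10080.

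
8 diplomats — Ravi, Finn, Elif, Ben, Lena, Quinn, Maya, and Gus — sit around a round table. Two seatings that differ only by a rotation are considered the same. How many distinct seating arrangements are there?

5040

Fix one person's seat to break rotational symmetry; the remaining 7 people can be arranged in (7)! = 5040 ways.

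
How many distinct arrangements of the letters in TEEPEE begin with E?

Fix E in the first position and arrange the remaining 5 letters.
Those 5 letters have E appearing 3 times, giving (5)!/(3!) = 20.

20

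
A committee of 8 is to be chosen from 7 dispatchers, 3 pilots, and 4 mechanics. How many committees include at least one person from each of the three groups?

With no constraint there are C(14,8) = 3003 possible selections.
Selections missing a whole group: no dispatchers → C(7,8) = 0; no pilots → C(11,8) = 165; no mechanics → C(10,8) = 45.
Add back selections omitting two groups (i.e. drawn from a single group): C(7,8) + C(3,8) + C(4,8) = 0.
By inclusion–exclusion: 3003 − 210 + 0 = 2793.

2793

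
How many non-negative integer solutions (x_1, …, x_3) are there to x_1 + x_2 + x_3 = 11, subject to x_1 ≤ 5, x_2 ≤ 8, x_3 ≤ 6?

36

Ignoring the caps, the number of non-negative solutions to x_1+…+x_3 = 11 is C(13,2) = 78.
Subtract solutions that violate a single cap (substitute x_i' = x_i − (cap_i+1)): x_1 ≥ 6 gives C(7,2) = 21; x_2 ≥ 9 gives C(4,2) = 6; x_3 ≥ 7 gives C(6,2) = 15. Together 42.
No two caps can be exceeded simultaneously, so the pair terms are all 0.
By inclusion–exclusion the count is 78 − 42 + 0 = 36.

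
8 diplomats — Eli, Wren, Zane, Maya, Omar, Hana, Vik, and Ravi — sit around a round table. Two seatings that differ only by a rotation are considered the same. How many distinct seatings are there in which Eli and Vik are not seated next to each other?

Without the restriction there are (7)! = 5040 seatings.
Seatings with Eli beside Vik: treat them as a block with 2 internal orders, giving 2 × (6)! = 1440.
Subtracting, 5040 − 1440 = 3600.

3600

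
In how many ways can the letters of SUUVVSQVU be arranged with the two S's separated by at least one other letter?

Total arrangements of SUUVVSQVU: 9!/(3!·3!·2!) = 5040.
Arrangements with the S's together: treat SS as one letter, giving (8)!/(3!·3!) = 1120.
Subtracting, 5040 − 1120 = 3920 arrangements keep the S's apart.

3920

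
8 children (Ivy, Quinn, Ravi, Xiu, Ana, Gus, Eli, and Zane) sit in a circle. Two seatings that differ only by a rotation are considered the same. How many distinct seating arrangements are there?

5040

Around a circle, 8 distinct people have 8!/8 = (7)! = 5040 rotationally distinct seatings.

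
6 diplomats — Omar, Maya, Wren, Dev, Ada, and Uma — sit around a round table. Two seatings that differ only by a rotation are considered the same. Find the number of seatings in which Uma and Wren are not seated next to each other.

72

Without the restriction there are (5)! = 120 seatings.
Those with Uma next to Wren: fuse the pair into one unit and seat 5 units around a circle — 2·(4)! = 48.
Subtracting, 120 − 48 = 72.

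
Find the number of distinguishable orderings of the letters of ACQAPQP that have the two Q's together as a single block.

Treat the 2 copies of Q as a single block. The multiset to arrange is then {QQ, A, A, C, P, P}, 6 items in all.
That gives (6)!/(2!·2!) = 180 arrangements.

180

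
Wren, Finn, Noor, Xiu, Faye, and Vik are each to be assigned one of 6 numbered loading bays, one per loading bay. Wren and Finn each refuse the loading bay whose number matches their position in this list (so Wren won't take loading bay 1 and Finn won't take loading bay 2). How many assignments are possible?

504

Let Aᵢ (for i ∈ {1, 2}) be the placements that put person i in their forbidden loading bay. Any j of these fix j positions, leaving (6−j)! ways to fill the rest, and there are C(2,j) ways to pick which j.
By inclusion–exclusion, the number of valid placements is Σ_{j=0}^{2} (−1)^j C(2,j)·(6−j)!.
Computing: 720 − 240 + 24 = 504.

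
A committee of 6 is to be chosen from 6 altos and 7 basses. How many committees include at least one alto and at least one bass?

1708

Unrestricted: C(13,6) = 1716 ways to pick any 6 of the 13.
Selections missing a whole group: no altos → C(7,6) = 7; no basses → C(6,6) = 1.
Both groups omitted at once is impossible, so 1716 − 8 = 1708.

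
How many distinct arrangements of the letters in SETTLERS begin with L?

630

With the first slot taken by L, it remains to arrange the other 7 letters (SETTERS).
Those 7 letters have E appearing twice, S appearing twice, and T appearing twice, giving (7)!/(2!·2!·2!) = 630.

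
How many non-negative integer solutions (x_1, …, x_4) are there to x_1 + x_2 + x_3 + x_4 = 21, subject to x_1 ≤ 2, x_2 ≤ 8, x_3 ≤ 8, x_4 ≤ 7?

31

Without the upper bounds there are C(24,3) = 2024 ways to split 21 among 4 variables.
Subtract solutions that violate a single cap (substitute x_i' = x_i − (cap_i+1)): x_1 ≥ 3 gives C(21,3) = 1330; x_2 ≥ 9 gives C(15,3) = 455; x_3 ≥ 9 gives C(15,3) = 455; x_4 ≥ 8 gives C(16,3) = 560. Together 2800.
Add back pairs where two caps are both exceeded: 220 + 220 + 286 + 20 + 35 + 35 = 816.
Subtract triples: 1 + 4 + 4 + 0 = 9.
By inclusion–exclusion the count is 2024 − 2800 + 816 − 9 = 31.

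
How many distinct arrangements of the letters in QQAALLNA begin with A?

630

With the first slot taken by A, it remains to arrange the other 7 letters (QQALLNA).
Those 7 letters have A appearing twice, L appearing twice, and Q appearing twice, giving (7)!/(2!·2!·2!) = 630.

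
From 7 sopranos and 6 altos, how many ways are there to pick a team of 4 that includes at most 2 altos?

560

Split by how many altos are chosen (0 through 2).
Sum: C(6,0)·C(7,4) + C(6,1)·C(7,3) + C(6,2)·C(7,2) = 35 + 210 + 315 = 560.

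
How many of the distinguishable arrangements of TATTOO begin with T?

30

Fix T in the first position and arrange the remaining 5 letters.
Those 5 letters have O appearing twice and T appearing twice, giving (5)!/(2!·2!) = 30.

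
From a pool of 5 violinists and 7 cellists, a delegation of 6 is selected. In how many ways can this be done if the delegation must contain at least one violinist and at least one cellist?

917

Unrestricted: C(12,6) = 924 ways to pick any 6 of the 12.
Subtract selections that omit an entire group: no violinists → C(7,6) = 7; no cellists → C(5,6) = 0.
Both groups omitted at once is impossible, so 924 − 7 = 917.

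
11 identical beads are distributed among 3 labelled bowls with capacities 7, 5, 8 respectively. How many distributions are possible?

41

Ignoring the caps, the number of non-negative solutions to x_1+…+x_3 = 11 is C(13,2) = 78.
Subtract solutions that violate a single cap (substitute x_i' = x_i − (cap_i+1)): x_1 ≥ 8 gives C(5,2) = 10; x_2 ≥ 6 gives C(7,2) = 21; x_3 ≥ 9 gives C(4,2) = 6. Together 37.
No two caps can be exceeded simultaneously, so the pair terms are all 0.
By inclusion–exclusion the count is 78 − 37 + 0 = 41.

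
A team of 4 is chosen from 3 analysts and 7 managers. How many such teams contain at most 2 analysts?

203

Split by how many analysts are chosen (0 through 2).
Sum: C(3,0)·C(7,4) + C(3,1)·C(7,3) + C(3,2)·C(7,2) = 35 + 105 + 63 = 203.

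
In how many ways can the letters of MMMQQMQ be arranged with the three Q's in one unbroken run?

Treat the 3 copies of Q as a single block. The multiset to arrange is then {QQQ, M, M, M, M}, 5 items in all.
That gives (5)!/(4!) = 5 arrangements.

5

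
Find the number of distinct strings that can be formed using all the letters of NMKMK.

NMKMK has 5 letters with K appearing twice and M appearing twice.
The number of distinct arrangements is 5!/(2!·2!) = 120/4 = 30.

30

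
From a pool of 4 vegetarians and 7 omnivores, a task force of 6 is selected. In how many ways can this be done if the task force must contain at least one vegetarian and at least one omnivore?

455

Total 6-person selections from all 11: C(11,6) = 462.
Subtract selections that omit an entire group: no vegetarians → C(7,6) = 7; no omnivores → C(4,6) = 0.
Both groups omitted at once is impossible, so 462 − 7 = 455.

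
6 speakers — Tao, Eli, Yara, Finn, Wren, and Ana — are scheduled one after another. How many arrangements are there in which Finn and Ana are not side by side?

480

There are 6! = 720 arrangements in all. If Finn and Ana are adjacent, merging them into one block gives 2·(5)! = 240 arrangements.
Complementary counting: 720 − 240 = 480.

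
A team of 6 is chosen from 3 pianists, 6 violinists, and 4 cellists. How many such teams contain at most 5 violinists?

Split by how many violinists are chosen (0 through 5).
Sum: C(6,0)·C(7,6) + C(6,1)·C(7,5) + C(6,2)·C(7,4) + C(6,3)·C(7,3) + C(6,4)·C(7,2) + C(6,5)·C(7,1) = 7 + 126 + 525 + 700 + 315 + 42 = 1715.

1715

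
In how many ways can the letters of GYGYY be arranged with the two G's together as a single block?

Treat the 2 copies of G as a single block. The multiset to arrange is then {GG, Y, Y, Y}, 4 items in all.
That gives (4)!/(3!) = 4 arrangements.

4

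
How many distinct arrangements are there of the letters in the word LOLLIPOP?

1680

Letter multiplicities in LOLLIPOP: I×1, L×3, O×2, P×2.
So there are 8! / (3!·2!·2!) = 1680 distinguishable arrangements.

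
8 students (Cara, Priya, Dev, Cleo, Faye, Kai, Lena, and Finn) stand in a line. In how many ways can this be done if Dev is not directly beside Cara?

30240

Of the 8! = 40320 arrangements, those with Dev and Cara adjacent number 2 × 7! = 10080 (treat the pair as a block with 2 internal orders).
Complementary counting: 40320 − 10080 = 30240.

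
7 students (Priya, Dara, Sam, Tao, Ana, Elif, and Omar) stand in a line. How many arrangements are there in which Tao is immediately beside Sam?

Place the 5 others and the Tao-Sam pair as 6 objects in a line; the pair has 2 internal arrangements.
So the count is 2·(6)! = 1440.

1440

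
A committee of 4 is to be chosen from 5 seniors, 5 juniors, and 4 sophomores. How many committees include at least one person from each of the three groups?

Total 4-person selections from all 14: C(14,4) = 1001.
Subtract selections that omit an entire group: no seniors → C(9,4) = 126; no juniors → C(9,4) = 126; no sophomores → C(10,4) = 210.
Add back selections omitting two groups (i.e. drawn from a single group): C(5,4) + C(5,4) + C(4,4) = 11.
By inclusion–exclusion: 1001 − 462 + 11 = 550.

550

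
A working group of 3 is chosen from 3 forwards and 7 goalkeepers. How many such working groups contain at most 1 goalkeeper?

22

Split by how many goalkeepers are chosen (0 through 1).
Sum: C(7,0)·C(3,3) + C(7,1)·C(3,2) = 1 + 21 = 22.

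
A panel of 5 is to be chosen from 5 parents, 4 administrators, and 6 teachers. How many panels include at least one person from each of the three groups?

2170

Unrestricted: C(15,5) = 3003 ways to pick any 5 of the 15.
Subtract selections that omit an entire group: no parents → C(10,5) = 252; no administrators → C(11,5) = 462; no teachers → C(9,5) = 126.
Add back selections omitting two groups (i.e. drawn from a single group): C(5,5) + C(4,5) + C(6,5) = 7.
By inclusion–exclusion: 3003 − 840 + 7 = 2170.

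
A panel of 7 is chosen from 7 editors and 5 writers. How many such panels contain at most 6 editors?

Split by how many editors are chosen (0 through 6).
Sum: C(7,0)·C(5,7) + C(7,1)·C(5,6) + C(7,2)·C(5,5) + C(7,3)·C(5,4) + C(7,4)·C(5,3) + C(7,5)·C(5,2) + C(7,6)·C(5,1) = 0 + 0 + 21 + 175 + 350 + 210 + 35 = 791.

791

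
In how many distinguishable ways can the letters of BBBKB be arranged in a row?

Letter multiplicities in BBBKB: B×4, K×1.
The number of distinct arrangements is 5!/(4!) = 120/24 = 5.

5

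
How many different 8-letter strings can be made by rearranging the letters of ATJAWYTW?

5040

The 8 letters of ATJAWYTW have repeats: A appearing twice, T appearing twice, and W appearing twice.
The number of distinct arrangements is 8!/(2!·2!·2!) = 40320/8 = 5040.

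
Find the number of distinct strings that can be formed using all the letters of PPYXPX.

60

PPYXPX has 6 letters with P appearing 3 times and X appearing twice.
The number of distinct arrangements is 6!/(3!·2!) = 720/12 = 60.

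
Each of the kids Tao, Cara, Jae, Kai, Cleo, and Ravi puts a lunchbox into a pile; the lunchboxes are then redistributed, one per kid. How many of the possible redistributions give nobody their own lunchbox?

265

Let Aᵢ be the assignments in which kid i gets their own lunchbox. We want the size of the complement of A₁∪…∪A_6.
By inclusion–exclusion this is Σ_{j=0}^{6} (−1)^j C(6,j)·(6−j)!.
Computing: 720 − 720 + 360 − 120 + 30 − 6 + 1 = 265.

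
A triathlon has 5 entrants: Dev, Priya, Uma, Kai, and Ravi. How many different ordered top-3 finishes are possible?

This is an ordered selection of 3 from 5: P(5,3).
That gives 5 × 4 × 3 = 60.

60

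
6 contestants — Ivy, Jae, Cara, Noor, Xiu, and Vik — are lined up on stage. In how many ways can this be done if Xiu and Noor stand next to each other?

Glue Xiu and Noor into one block (2 internal orders), leaving 5 units to arrange in a row.
That gives 2 × 5! = 2 × 120 = 240.

240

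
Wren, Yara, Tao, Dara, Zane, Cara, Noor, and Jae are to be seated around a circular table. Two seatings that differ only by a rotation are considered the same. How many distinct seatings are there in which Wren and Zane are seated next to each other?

1440

Glue Wren and Zane into a block (2 internal orders). Seating 7 units around a circle gives (6)! arrangements.
So 2 × (6)! = 2 × 720 = 1440.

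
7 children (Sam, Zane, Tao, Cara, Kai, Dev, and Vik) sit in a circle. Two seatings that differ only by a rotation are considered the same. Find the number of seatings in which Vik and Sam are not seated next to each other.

480

Without the restriction there are (6)! = 720 seatings.
Those with Vik next to Sam: fuse the pair into one unit and seat 6 units around a circle — 2·(5)! = 240.
Subtracting, 720 − 240 = 480.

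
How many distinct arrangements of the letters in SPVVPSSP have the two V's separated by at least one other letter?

Total arrangements of SPVVPSSP: 8!/(3!·3!·2!) = 560.
Arrangements with the V's together: treat VV as one letter, giving (7)!/(3!·3!) = 140.
Hence 560 − 140 = 420.

420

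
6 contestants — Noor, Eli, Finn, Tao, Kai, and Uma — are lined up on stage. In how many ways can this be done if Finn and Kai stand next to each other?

Glue Finn and Kai into one block (2 internal orders), leaving 5 units to arrange in a row.
That gives 2 × 5! = 2 × 120 = 240.

240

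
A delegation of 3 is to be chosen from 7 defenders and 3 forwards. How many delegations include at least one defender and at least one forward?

84

With no constraint there are C(10,3) = 120 possible selections.
Selections missing a whole group: no defenders → C(3,3) = 1; no forwards → C(7,3) = 35.
Both groups omitted at once is impossible, so 120 − 36 = 84.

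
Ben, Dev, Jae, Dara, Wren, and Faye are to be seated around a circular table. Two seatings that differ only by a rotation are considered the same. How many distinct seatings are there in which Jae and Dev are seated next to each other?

48

Treat {Jae, Dev} as one unit (2 internal orders) and seat the resulting 5 units around the table: (4)! circular arrangements.
So 2 × (4)! = 2 × 24 = 48.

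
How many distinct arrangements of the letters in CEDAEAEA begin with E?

420

With the first slot taken by E, it remains to arrange the other 7 letters (CDAEAEA).
Those 7 letters have A appearing 3 times and E appearing twice, giving (7)!/(3!·2!) = 420.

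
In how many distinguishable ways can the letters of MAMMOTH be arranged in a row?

840

The 7 letters of MAMMOTH have repeats: M appearing 3 times.
The number of distinct arrangements is 7!/(3!) = 5040/6 = 840.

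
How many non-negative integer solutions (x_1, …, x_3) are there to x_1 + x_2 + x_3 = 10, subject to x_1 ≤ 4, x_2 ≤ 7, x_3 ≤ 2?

9

Without the upper bounds there are C(12,2) = 66 ways to split 10 among 3 variables.
Subtract solutions that violate a single cap (substitute x_i' = x_i − (cap_i+1)): x_1 ≥ 5 gives C(7,2) = 21; x_2 ≥ 8 gives C(4,2) = 6; x_3 ≥ 3 gives C(9,2) = 36. Together 63.
Add back pairs where two caps are both exceeded: 0 + 6 + 0 = 6.
By inclusion–exclusion the count is 66 − 63 + 6 = 9.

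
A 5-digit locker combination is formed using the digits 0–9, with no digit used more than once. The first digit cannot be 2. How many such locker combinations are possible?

The first digit has 10−1 = 9 choices (anything except 2).
The remaining 4 digits are filled from the other 9 symbols without repetition: 9 × 8 × 7 × 6 = 3024.
Total: 9 × 3024 = 27216.

27216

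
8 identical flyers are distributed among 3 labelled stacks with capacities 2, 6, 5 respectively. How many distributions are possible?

Ignoring the caps, the number of non-negative solutions to x_1+…+x_3 = 8 is C(10,2) = 45.
Subtract solutions that violate a single cap (substitute x_i' = x_i − (cap_i+1)): x_1 ≥ 3 gives C(7,2) = 21; x_2 ≥ 7 gives C(3,2) = 3; x_3 ≥ 6 gives C(4,2) = 6. Together 30.
No two caps can be exceeded simultaneously, so the pair terms are all 0.
By inclusion–exclusion the count is 45 − 30 + 0 = 15.

15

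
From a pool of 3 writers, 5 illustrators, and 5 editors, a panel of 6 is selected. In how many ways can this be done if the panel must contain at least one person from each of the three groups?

With no constraint there are C(13,6) = 1716 possible selections.
Selections missing a whole group: no writers → C(10,6) = 210; no illustrators → C(8,6) = 28; no editors → C(8,6) = 28.
Add back selections omitting two groups (i.e. drawn from a single group): C(3,6) + C(5,6) + C(5,6) = 0.
By inclusion–exclusion: 1716 − 266 + 0 = 1450.

1450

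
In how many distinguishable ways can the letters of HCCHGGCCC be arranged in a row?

756

The 9 letters of HCCHGGCCC have repeats: C appearing 5 times, G appearing twice, and H appearing twice.
So there are 9! / (5!·2!·2!) = 756 distinguishable arrangements.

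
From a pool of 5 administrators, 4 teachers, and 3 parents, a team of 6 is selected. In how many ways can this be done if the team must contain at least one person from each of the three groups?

Total 6-person selections from all 12: C(12,6) = 924.
Subtract selections that omit an entire group: no administrators → C(7,6) = 7; no teachers → C(8,6) = 28; no parents → C(9,6) = 84.
Add back selections omitting two groups (i.e. drawn from a single group): C(5,6) + C(4,6) + C(3,6) = 0.
By inclusion–exclusion: 924 − 119 + 0 = 805.

805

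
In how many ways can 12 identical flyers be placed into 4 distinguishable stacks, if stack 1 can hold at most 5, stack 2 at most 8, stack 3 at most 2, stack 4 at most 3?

53

Without the upper bounds there are C(15,3) = 455 ways to split 12 among 4 stacks.
Subtract solutions that violate a single cap (substitute x_i' = x_i − (cap_i+1)): x_1 ≥ 6 gives C(9,3) = 84; x_2 ≥ 9 gives C(6,3) = 20; x_3 ≥ 3 gives C(12,3) = 220; x_4 ≥ 4 gives C(11,3) = 165. Together 489.
Add back pairs where two caps are both exceeded: 0 + 20 + 10 + 1 + 0 + 56 = 87.
By inclusion–exclusion the count is 455 − 489 + 87 = 53.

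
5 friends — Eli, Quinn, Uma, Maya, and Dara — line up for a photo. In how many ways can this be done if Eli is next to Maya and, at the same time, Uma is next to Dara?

Treat {Eli,Maya} as one block (2 orders) and {Uma,Dara} as another (2 orders).
That leaves 3 units to arrange: 2 × 2 × 3! = 4 × 6 = 24.

24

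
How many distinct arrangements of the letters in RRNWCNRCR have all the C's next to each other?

Treat the 2 copies of C as a single block. The multiset to arrange is then {CC, N, N, R, R, R, R, W}, 8 items in all.
That gives (8)!/(4!·2!) = 840 arrangements.

840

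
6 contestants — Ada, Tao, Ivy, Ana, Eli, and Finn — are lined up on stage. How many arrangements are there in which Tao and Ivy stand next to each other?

Place the 4 others and the Tao-Ivy pair as 5 objects in a line; the pair has 2 internal arrangements.
So the count is 2·(5)! = 240.

240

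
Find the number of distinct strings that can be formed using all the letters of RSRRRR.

6

Letter multiplicities in RSRRRR: R×5, S×1.
The number of distinct arrangements is 6!/(5!) = 720/120 = 6.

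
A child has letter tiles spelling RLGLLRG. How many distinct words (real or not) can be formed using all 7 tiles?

210

Letter multiplicities in RLGLLRG: G×2, L×3, R×2.
Dividing 7! = 5040 by 3!·2!·2! = 24 for the repeated letters gives 210.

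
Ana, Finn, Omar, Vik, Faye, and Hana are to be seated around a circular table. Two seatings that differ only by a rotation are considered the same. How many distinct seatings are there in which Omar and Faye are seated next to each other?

48

Glue Omar and Faye into a block (2 internal orders). Seating 5 units around a circle gives (4)! arrangements.
So 2 × (4)! = 2 × 24 = 48.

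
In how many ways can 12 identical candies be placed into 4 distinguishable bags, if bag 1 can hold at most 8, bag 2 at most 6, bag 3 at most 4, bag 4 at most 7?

225

Without the upper bounds there are C(15,3) = 455 ways to split 12 among 4 bags.
Subtract solutions that violate a single cap (substitute x_i' = x_i − (cap_i+1)): x_1 ≥ 9 gives C(6,3) = 20; x_2 ≥ 7 gives C(8,3) = 56; x_3 ≥ 5 gives C(10,3) = 120; x_4 ≥ 8 gives C(7,3) = 35. Together 231.
Add back pairs where two caps are both exceeded: 0 + 0 + 0 + 1 + 0 + 0 = 1.
By inclusion–exclusion the count is 455 − 231 + 1 = 225.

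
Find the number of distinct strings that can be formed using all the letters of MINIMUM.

Letter multiplicities in MINIMUM: I×2, M×3, N×1, U×1.
So there are 7! / (3!·2!) = 420 distinguishable arrangements.

420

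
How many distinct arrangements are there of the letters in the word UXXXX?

5

The 5 letters of UXXXX have repeats: X appearing 4 times.
Dividing 5! = 120 by 4! = 24 for the repeated letters gives 5.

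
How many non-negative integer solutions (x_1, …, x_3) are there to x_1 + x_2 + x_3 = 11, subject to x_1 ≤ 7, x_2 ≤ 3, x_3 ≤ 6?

By stars and bars, unrestricted non-negative solutions to x_1+…+x_3 = 11 number C(11+2,2) = 78.
Subtract solutions that violate a single cap (substitute x_i' = x_i − (cap_i+1)): x_1 ≥ 8 gives C(5,2) = 10; x_2 ≥ 4 gives C(9,2) = 36; x_3 ≥ 7 gives C(6,2) = 15. Together 61.
Add back pairs where two caps are both exceeded: 0 + 0 + 1 = 1.
By inclusion–exclusion the count is 78 − 61 + 1 = 18.

18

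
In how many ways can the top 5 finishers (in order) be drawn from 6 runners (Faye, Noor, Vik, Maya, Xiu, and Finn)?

720

This is an ordered selection of 5 from 6: P(6,5).
That gives 6 × 5 × 4 × 3 × 2 = 720.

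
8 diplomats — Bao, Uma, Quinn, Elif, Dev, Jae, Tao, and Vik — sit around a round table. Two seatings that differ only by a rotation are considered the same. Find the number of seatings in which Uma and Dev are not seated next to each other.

3600

Without the restriction there are (7)! = 5040 seatings.
Those with Uma next to Dev: fuse the pair into one unit and seat 7 units around a circle — 2·(6)! = 1440.
Subtracting, 5040 − 1440 = 3600.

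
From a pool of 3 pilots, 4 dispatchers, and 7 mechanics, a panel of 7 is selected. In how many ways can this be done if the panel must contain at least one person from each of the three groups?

With no constraint there are C(14,7) = 3432 possible selections.
Subtract selections that omit an entire group: no pilots → C(11,7) = 330; no dispatchers → C(10,7) = 120; no mechanics → C(7,7) = 1.
Add back selections omitting two groups (i.e. drawn from a single group): C(3,7) + C(4,7) + C(7,7) = 1.
By inclusion–exclusion: 3432 − 451 + 1 = 2982.

2982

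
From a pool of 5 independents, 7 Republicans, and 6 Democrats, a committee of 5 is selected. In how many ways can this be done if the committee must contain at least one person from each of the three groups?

6055

With no constraint there are C(18,5) = 8568 possible selections.
Selections missing a whole group: no independents → C(13,5) = 1287; no Republicans → C(11,5) = 462; no Democrats → C(12,5) = 792.
Add back selections omitting two groups (i.e. drawn from a single group): C(5,5) + C(7,5) + C(6,5) = 28.
By inclusion–exclusion: 8568 − 2541 + 28 = 6055.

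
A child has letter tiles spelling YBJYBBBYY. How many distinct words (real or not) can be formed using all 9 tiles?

630

YBJYBBBYY has 9 letters with B appearing 4 times and Y appearing 4 times.
Dividing 9! = 362880 by 4!·4! = 576 for the repeated letters gives 630.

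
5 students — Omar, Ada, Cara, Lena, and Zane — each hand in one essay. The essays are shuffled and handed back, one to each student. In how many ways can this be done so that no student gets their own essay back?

Let Aᵢ be the assignments in which student i gets their own essay. We want the size of the complement of A₁∪…∪A_5.
By inclusion–exclusion this is Σ_{j=0}^{5} (−1)^j C(5,j)·(5−j)!.
Computing: 120 − 120 + 60 − 20 + 5 − 1 = 44.

44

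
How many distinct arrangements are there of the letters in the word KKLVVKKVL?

KKLVVKKVL has 9 letters with K appearing 4 times, L appearing twice, and V appearing 3 times.
The number of distinct arrangements is 9!/(4!·3!·2!) = 362880/288 = 1260.

1260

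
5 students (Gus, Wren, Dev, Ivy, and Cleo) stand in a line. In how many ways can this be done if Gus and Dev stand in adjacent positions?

Glue Gus and Dev into one block (2 internal orders), leaving 4 units to arrange in a row.
So the count is 2·(4)! = 48.

48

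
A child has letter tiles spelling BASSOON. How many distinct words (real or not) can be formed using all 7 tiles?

Letter multiplicities in BASSOON: A×1, B×1, N×1, O×2, S×2.
Dividing 7! = 5040 by 2!·2! = 4 for the repeated letters gives 1260.

1260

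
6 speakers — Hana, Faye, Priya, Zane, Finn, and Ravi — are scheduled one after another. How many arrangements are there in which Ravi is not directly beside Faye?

Of the 6! = 720 arrangements, those with Ravi and Faye adjacent number 2 × 5! = 240 (treat the pair as a block with 2 internal orders).
So 720 − 240 = 480 arrangements keep them apart.

480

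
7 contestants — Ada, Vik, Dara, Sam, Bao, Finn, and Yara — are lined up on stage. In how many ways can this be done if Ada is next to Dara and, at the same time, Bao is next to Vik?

Treat {Ada,Dara} as one block (2 orders) and {Bao,Vik} as another (2 orders).
That leaves 5 units to arrange: 2 × 2 × 5! = 4 × 120 = 480.

480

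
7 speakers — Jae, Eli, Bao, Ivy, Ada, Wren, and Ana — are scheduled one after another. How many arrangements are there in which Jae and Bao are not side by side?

3600

Of the 7! = 5040 arrangements, those with Jae and Bao adjacent number 2 × 6! = 1440 (treat the pair as a block with 2 internal orders).
So 5040 − 1440 = 3600 arrangements keep them apart.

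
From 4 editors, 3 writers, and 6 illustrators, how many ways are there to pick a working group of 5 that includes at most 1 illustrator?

231

Split by how many illustrators are chosen (0 through 1).
Sum: C(6,0)·C(7,5) + C(6,1)·C(7,4) = 21 + 210 = 231.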